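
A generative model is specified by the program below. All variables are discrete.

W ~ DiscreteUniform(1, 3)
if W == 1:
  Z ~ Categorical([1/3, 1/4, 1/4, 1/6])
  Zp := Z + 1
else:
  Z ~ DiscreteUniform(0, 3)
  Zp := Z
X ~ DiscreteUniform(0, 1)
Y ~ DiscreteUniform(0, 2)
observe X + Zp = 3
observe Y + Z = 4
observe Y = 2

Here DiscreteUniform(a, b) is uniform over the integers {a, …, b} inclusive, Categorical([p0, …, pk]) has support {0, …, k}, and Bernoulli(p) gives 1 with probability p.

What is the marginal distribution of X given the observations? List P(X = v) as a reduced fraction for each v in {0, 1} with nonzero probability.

P(X=0) = 1/3, P(X=1) = 2/3

Enumerate traces; 3 have nonzero weight after conditioning:
  (W=1, Z=2, X=0, Y=2) weight 1/72
  (W=2, Z=2, X=1, Y=2) weight 1/72
  (W=3, Z=2, X=1, Y=2) weight 1/72
Group by X:
  weight(X=0) = 1/72
  weight(X=1) = 1/36
Total weight = 1/72 + 1/36 = 1/24
P(X=0 | obs) = 1/72 / 1/24 = 1/3
P(X=1 | obs) = 1/36 / 1/24 = 2/3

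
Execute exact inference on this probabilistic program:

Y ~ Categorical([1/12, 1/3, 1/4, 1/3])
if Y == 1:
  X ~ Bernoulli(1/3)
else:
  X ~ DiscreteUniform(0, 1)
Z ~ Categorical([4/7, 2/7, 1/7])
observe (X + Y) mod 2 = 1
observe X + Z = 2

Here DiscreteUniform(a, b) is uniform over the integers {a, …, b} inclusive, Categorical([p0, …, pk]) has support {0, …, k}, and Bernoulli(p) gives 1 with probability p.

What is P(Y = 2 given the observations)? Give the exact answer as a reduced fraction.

Enumerate traces; 4 have nonzero weight after conditioning:
  (Y=0, X=1, Z=1) weight 1/84
  (Y=1, X=0, Z=2) weight 2/63
  (Y=2, X=1, Z=1) weight 1/28
  (Y=3, X=0, Z=2) weight 1/42
Group by Y:
  weight(Y=0) = 1/84
  weight(Y=1) = 2/63
  weight(Y=2) = 1/28
  weight(Y=3) = 1/42
Total weight = 1/84 + 2/63 + 1/28 + 1/42 = 13/126
P(Y=0 | obs) = 1/84 / 13/126 = 3/26
P(Y=1 | obs) = 2/63 / 13/126 = 4/13
P(Y=2 | obs) = 1/28 / 13/126 = 9/26
P(Y=3 | obs) = 1/42 / 13/126 = 3/13

P(Y = 2 | obs) = 9/26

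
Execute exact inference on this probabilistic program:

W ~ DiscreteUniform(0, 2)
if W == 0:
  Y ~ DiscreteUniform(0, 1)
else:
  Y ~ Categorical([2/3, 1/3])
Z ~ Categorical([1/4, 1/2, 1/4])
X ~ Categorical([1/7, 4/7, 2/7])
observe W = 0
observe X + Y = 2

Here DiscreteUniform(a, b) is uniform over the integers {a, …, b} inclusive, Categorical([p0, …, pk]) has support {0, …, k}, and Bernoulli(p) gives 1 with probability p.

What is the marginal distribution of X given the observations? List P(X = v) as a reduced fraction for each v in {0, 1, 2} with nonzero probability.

P(X=1) = 2/3, P(X=2) = 1/3

Enumerate traces; 6 have nonzero weight after conditioning:
  (W=0, Y=0, Z=0, X=2) weight 1/84
  (W=0, Y=0, Z=1, X=2) weight 1/42
  (W=0, Y=0, Z=2, X=2) weight 1/84
  (W=0, Y=1, Z=0, X=1) weight 1/42
  (W=0, Y=1, Z=1, X=1) weight 1/21
  (W=0, Y=1, Z=2, X=1) weight 1/42
Group by X:
  weight(X=1) = 2/21
  weight(X=2) = 1/21
Total weight = 2/21 + 1/21 = 1/7
P(X=1 | obs) = 2/21 / 1/7 = 2/3
P(X=2 | obs) = 1/21 / 1/7 = 1/3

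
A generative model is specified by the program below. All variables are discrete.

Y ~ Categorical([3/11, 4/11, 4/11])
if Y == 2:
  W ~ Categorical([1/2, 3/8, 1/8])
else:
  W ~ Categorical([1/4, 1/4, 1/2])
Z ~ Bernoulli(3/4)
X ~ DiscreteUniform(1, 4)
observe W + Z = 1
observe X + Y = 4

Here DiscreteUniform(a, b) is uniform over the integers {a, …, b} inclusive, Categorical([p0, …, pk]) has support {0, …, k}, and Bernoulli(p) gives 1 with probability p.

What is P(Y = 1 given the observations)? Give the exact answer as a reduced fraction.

P(Y = 1 | obs) = 8/29

Enumerate traces; 6 have nonzero weight after conditioning:
  (Y=0, W=0, Z=1, X=4) weight 9/704
  (Y=0, W=1, Z=0, X=4) weight 3/704
  (Y=1, W=0, Z=1, X=3) weight 3/176
  (Y=1, W=1, Z=0, X=3) weight 1/176
  (Y=2, W=0, Z=1, X=2) weight 3/88
  (Y=2, W=1, Z=0, X=2) weight 3/352
Group by Y:
  weight(Y=0) = 3/176
  weight(Y=1) = 1/44
  weight(Y=2) = 15/352
Total weight = 3/176 + 1/44 + 15/352 = 29/352
P(Y=0 | obs) = 3/176 / 29/352 = 6/29
P(Y=1 | obs) = 1/44 / 29/352 = 8/29
P(Y=2 | obs) = 15/352 / 29/352 = 15/29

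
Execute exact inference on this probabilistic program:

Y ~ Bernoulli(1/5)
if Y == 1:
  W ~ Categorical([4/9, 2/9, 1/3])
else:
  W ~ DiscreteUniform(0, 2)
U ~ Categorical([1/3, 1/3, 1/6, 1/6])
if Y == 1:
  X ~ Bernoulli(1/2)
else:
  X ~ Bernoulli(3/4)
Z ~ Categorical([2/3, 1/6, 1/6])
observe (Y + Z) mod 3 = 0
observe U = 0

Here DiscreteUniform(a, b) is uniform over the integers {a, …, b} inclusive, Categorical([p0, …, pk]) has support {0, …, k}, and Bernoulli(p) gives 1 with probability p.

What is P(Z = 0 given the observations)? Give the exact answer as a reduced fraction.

Enumerate traces; 12 have nonzero weight after conditioning:
  (Y=0, W=0, U=0, X=0, Z=0) weight 2/135
  (Y=0, W=0, U=0, X=1, Z=0) weight 2/45
  (Y=0, W=1, U=0, X=0, Z=0) weight 2/135
  (Y=0, W=1, U=0, X=1, Z=0) weight 2/45
  (Y=0, W=2, U=0, X=0, Z=0) weight 2/135
  (Y=0, W=2, U=0, X=1, Z=0) weight 2/45
  (Y=1, W=0, U=0, X=0, Z=2) weight 1/405
  (Y=1, W=0, U=0, X=1, Z=2) weight 1/405
  … 4 more
Group by Z:
  weight(Z=0) = 8/45
  weight(Z=2) = 1/90
Total weight = 8/45 + 1/90 = 17/90
P(Z=0 | obs) = 8/45 / 17/90 = 16/17
P(Z=2 | obs) = 1/90 / 17/90 = 1/17

P(Z = 0 | obs) = 16/17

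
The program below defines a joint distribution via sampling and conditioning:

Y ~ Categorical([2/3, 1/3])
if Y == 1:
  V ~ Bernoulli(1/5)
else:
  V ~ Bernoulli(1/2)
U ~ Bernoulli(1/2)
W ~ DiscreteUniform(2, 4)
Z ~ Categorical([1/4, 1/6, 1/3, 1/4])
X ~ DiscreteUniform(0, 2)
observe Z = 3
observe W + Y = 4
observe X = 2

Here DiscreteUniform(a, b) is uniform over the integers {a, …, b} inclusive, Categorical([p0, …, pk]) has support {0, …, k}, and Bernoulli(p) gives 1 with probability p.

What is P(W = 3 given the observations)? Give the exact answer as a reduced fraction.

Enumerate traces; 8 have nonzero weight after conditioning:
  (Y=0, V=0, U=0, W=4, Z=3, X=2) weight 1/216
  (Y=0, V=0, U=1, W=4, Z=3, X=2) weight 1/216
  (Y=0, V=1, U=0, W=4, Z=3, X=2) weight 1/216
  (Y=0, V=1, U=1, W=4, Z=3, X=2) weight 1/216
  (Y=1, V=0, U=0, W=3, Z=3, X=2) weight 1/270
  (Y=1, V=0, U=1, W=3, Z=3, X=2) weight 1/270
  (Y=1, V=1, U=0, W=3, Z=3, X=2) weight 1/1080
  (Y=1, V=1, U=1, W=3, Z=3, X=2) weight 1/1080
Group by W:
  weight(W=3) = 1/108
  weight(W=4) = 1/54
Total weight = 1/108 + 1/54 = 1/36
P(W=3 | obs) = 1/108 / 1/36 = 1/3
P(W=4 | obs) = 1/54 / 1/36 = 2/3

P(W = 3 | obs) = 1/3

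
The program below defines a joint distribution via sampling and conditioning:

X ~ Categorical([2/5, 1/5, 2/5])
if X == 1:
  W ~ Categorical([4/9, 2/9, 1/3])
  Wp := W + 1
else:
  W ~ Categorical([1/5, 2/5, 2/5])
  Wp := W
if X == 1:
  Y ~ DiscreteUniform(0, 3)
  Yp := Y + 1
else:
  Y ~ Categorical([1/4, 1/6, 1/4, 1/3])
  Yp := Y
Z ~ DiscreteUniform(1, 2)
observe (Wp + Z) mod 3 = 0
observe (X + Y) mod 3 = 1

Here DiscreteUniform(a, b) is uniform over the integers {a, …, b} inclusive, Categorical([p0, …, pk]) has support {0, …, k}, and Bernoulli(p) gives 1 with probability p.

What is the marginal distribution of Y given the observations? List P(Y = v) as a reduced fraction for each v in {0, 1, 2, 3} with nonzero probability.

Enumerate traces; 8 have nonzero weight after conditioning:
  (X=0, W=1, Y=1, Z=2) weight 1/75
  (X=0, W=2, Y=1, Z=1) weight 1/75
  (X=1, W=0, Y=0, Z=2) weight 1/90
  (X=1, W=0, Y=3, Z=2) weight 1/90
  (X=1, W=1, Y=0, Z=1) weight 1/180
  (X=1, W=1, Y=3, Z=1) weight 1/180
  (X=2, W=1, Y=2, Z=2) weight 1/50
  (X=2, W=2, Y=2, Z=1) weight 1/50
Group by Y:
  weight(Y=0) = 1/60
  weight(Y=1) = 2/75
  weight(Y=2) = 1/25
  weight(Y=3) = 1/60
Total weight = 1/60 + 2/75 + 1/25 + 1/60 = 1/10
P(Y=0 | obs) = 1/60 / 1/10 = 1/6
P(Y=1 | obs) = 2/75 / 1/10 = 4/15
P(Y=2 | obs) = 1/25 / 1/10 = 2/5
P(Y=3 | obs) = 1/60 / 1/10 = 1/6

P(Y=0) = 1/6, P(Y=1) = 4/15, P(Y=2) = 2/5, P(Y=3) = 1/6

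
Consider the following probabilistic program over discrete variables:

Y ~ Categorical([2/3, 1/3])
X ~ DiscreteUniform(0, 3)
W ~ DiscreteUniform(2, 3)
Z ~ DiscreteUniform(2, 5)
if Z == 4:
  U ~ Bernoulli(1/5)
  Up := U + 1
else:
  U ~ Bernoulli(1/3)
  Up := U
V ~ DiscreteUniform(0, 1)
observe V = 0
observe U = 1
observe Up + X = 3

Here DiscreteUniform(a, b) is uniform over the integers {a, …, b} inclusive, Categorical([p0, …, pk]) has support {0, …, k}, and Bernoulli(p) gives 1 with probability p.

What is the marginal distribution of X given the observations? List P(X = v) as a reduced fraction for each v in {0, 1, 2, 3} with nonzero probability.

P(X=1) = 1/6, P(X=2) = 5/6

Enumerate traces; 16 have nonzero weight after conditioning:
  (Y=0, X=1, W=2, Z=4, U=1, V=0) weight 1/480
  (Y=0, X=1, W=3, Z=4, U=1, V=0) weight 1/480
  (Y=0, X=2, W=2, Z=2, U=1, V=0) weight 1/288
  (Y=0, X=2, W=2, Z=3, U=1, V=0) weight 1/288
  (Y=0, X=2, W=2, Z=5, U=1, V=0) weight 1/288
  (Y=0, X=2, W=3, Z=2, U=1, V=0) weight 1/288
  (Y=0, X=2, W=3, Z=3, U=1, V=0) weight 1/288
  (Y=0, X=2, W=3, Z=5, U=1, V=0) weight 1/288
  … 8 more
Group by X:
  weight(X=1) = 1/160
  weight(X=2) = 1/32
Total weight = 1/160 + 1/32 = 3/80
P(X=1 | obs) = 1/160 / 3/80 = 1/6
P(X=2 | obs) = 1/32 / 3/80 = 5/6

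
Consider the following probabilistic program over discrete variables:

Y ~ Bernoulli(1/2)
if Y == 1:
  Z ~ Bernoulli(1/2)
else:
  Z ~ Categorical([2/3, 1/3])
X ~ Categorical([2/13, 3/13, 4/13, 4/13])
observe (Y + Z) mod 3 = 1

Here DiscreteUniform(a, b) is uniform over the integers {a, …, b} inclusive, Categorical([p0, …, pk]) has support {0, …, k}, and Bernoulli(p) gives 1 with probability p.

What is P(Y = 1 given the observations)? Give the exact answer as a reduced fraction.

P(Y = 1 | obs) = 3/5

Enumerate traces; 8 have nonzero weight after conditioning:
  (Y=0, Z=1, X=0) weight 1/39
  (Y=0, Z=1, X=1) weight 1/26
  (Y=0, Z=1, X=2) weight 2/39
  (Y=0, Z=1, X=3) weight 2/39
  (Y=1, Z=0, X=0) weight 1/26
  (Y=1, Z=0, X=1) weight 3/52
  (Y=1, Z=0, X=2) weight 1/13
  (Y=1, Z=0, X=3) weight 1/13
Group by Y:
  weight(Y=0) = 1/6
  weight(Y=1) = 1/4
Total weight = 1/6 + 1/4 = 5/12
P(Y=0 | obs) = 1/6 / 5/12 = 2/5
P(Y=1 | obs) = 1/4 / 5/12 = 3/5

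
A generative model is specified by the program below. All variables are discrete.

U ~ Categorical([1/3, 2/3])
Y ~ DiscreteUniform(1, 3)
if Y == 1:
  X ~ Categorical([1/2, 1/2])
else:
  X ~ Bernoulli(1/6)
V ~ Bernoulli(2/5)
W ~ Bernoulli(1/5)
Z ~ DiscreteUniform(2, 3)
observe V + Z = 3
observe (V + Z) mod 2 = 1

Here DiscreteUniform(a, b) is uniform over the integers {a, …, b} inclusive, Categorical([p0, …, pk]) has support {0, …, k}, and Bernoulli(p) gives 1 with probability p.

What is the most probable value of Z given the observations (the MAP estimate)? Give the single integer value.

argmax_v P(Z = v | obs) = 3

Enumerate traces; 48 have nonzero weight after conditioning:
  (U=0, Y=1, X=0, V=0, W=0, Z=3) weight 1/75
  (U=0, Y=1, X=0, V=0, W=1, Z=3) weight 1/300
  (U=0, Y=1, X=0, V=1, W=0, Z=2) weight 2/225
  (U=0, Y=1, X=0, V=1, W=1, Z=2) weight 1/450
  (U=0, Y=1, X=1, V=0, W=0, Z=3) weight 1/75
  (U=0, Y=1, X=1, V=0, W=1, Z=3) weight 1/300
  (U=0, Y=1, X=1, V=1, W=0, Z=2) weight 2/225
  (U=0, Y=1, X=1, V=1, W=1, Z=2) weight 1/450
  … 40 more
Group by Z:
  weight(Z=2) = 1/5
  weight(Z=3) = 3/10
Total weight = 1/5 + 3/10 = 1/2
P(Z=2 | obs) = 1/5 / 1/2 = 2/5
P(Z=3 | obs) = 3/10 / 1/2 = 3/5
argmax = 3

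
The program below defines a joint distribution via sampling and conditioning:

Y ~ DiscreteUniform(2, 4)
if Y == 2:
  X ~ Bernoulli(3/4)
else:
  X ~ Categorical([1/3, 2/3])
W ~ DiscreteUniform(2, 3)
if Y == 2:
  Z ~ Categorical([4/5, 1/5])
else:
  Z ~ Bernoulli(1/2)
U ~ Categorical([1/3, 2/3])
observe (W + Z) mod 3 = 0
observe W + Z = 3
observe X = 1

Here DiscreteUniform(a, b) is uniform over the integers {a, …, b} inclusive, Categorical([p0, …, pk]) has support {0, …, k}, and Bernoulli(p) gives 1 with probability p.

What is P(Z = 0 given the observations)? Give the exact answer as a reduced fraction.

P(Z = 0 | obs) = 76/125

Enumerate traces; 12 have nonzero weight after conditioning:
  (Y=2, X=1, W=2, Z=1, U=0) weight 1/120
  (Y=2, X=1, W=2, Z=1, U=1) weight 1/60
  (Y=2, X=1, W=3, Z=0, U=0) weight 1/30
  (Y=2, X=1, W=3, Z=0, U=1) weight 1/15
  (Y=3, X=1, W=2, Z=1, U=0) weight 1/54
  (Y=3, X=1, W=2, Z=1, U=1) weight 1/27
  (Y=3, X=1, W=3, Z=0, U=0) weight 1/54
  (Y=3, X=1, W=3, Z=0, U=1) weight 1/27
  … 4 more
Group by Z:
  weight(Z=0) = 19/90
  weight(Z=1) = 49/360
Total weight = 19/90 + 49/360 = 25/72
P(Z=0 | obs) = 19/90 / 25/72 = 76/125
P(Z=1 | obs) = 49/360 / 25/72 = 49/125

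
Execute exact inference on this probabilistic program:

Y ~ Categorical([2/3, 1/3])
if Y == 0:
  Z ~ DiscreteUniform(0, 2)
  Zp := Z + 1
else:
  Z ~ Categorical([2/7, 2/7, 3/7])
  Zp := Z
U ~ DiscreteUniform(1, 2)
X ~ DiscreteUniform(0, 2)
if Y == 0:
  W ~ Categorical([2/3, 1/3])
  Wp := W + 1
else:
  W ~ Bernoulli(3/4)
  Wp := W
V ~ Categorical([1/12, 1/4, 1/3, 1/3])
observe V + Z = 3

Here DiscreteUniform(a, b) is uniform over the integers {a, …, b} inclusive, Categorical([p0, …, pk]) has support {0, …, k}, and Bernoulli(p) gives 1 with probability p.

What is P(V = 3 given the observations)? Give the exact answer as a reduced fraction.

Enumerate traces; 72 have nonzero weight after conditioning:
  (Y=0, Z=0, U=1, X=0, W=0, V=3) weight 2/243
  (Y=0, Z=0, U=1, X=0, W=1, V=3) weight 1/243
  (Y=0, Z=0, U=1, X=1, W=0, V=3) weight 2/243
  (Y=0, Z=0, U=1, X=1, W=1, V=3) weight 1/243
  (Y=0, Z=0, U=1, X=2, W=0, V=3) weight 2/243
  (Y=0, Z=0, U=1, X=2, W=1, V=3) weight 1/243
  (Y=0, Z=0, U=2, X=0, W=0, V=3) weight 2/243
  (Y=0, Z=0, U=2, X=0, W=1, V=3) weight 1/243
  (Y=0, Z=1, U=1, X=0, W=0, V=2) weight 2/243
  (Y=0, Z=2, U=1, X=0, W=0, V=1) weight 1/162
  … 62 more
Group by V:
  weight(V=1) = 23/252
  weight(V=2) = 20/189
  weight(V=3) = 20/189
Total weight = 23/252 + 20/189 + 20/189 = 229/756
P(V=1 | obs) = 23/252 / 229/756 = 69/229
P(V=2 | obs) = 20/189 / 229/756 = 80/229
P(V=3 | obs) = 20/189 / 229/756 = 80/229

P(V = 3 | obs) = 80/229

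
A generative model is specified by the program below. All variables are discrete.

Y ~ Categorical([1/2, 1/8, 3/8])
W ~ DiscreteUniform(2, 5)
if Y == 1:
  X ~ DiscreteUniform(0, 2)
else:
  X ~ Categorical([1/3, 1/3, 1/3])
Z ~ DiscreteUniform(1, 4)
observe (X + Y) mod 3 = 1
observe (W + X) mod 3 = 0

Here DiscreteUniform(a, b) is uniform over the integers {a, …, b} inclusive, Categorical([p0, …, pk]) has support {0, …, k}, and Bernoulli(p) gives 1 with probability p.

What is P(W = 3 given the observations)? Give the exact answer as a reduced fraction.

P(W = 3 | obs) = 1/12

Enumerate traces; 16 have nonzero weight after conditioning:
  (Y=0, W=2, X=1, Z=1) weight 1/96
  (Y=0, W=2, X=1, Z=2) weight 1/96
  (Y=0, W=2, X=1, Z=3) weight 1/96
  (Y=0, W=2, X=1, Z=4) weight 1/96
  (Y=0, W=5, X=1, Z=1) weight 1/96
  (Y=0, W=5, X=1, Z=2) weight 1/96
  (Y=0, W=5, X=1, Z=3) weight 1/96
  (Y=0, W=5, X=1, Z=4) weight 1/96
  (Y=1, W=3, X=0, Z=1) weight 1/384
  (Y=2, W=4, X=2, Z=1) weight 1/128
  … 6 more
Group by W:
  weight(W=2) = 1/24
  weight(W=3) = 1/96
  weight(W=4) = 1/32
  weight(W=5) = 1/24
Total weight = 1/24 + 1/96 + 1/32 + 1/24 = 1/8
P(W=2 | obs) = 1/24 / 1/8 = 1/3
P(W=3 | obs) = 1/96 / 1/8 = 1/12
P(W=4 | obs) = 1/32 / 1/8 = 1/4
P(W=5 | obs) = 1/24 / 1/8 = 1/3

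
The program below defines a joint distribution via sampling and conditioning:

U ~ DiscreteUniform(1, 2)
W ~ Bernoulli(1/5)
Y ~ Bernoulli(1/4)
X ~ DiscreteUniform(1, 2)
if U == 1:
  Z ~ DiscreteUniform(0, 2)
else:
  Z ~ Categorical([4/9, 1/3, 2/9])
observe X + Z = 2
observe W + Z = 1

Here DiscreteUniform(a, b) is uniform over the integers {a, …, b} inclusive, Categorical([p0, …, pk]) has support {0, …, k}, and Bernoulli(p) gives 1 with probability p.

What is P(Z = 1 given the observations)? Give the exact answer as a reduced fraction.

Enumerate traces; 8 have nonzero weight after conditioning:
  (U=1, W=0, Y=0, X=1, Z=1) weight 1/20
  (U=1, W=0, Y=1, X=1, Z=1) weight 1/60
  (U=1, W=1, Y=0, X=2, Z=0) weight 1/80
  (U=1, W=1, Y=1, X=2, Z=0) weight 1/240
  (U=2, W=0, Y=0, X=1, Z=1) weight 1/20
  (U=2, W=0, Y=1, X=1, Z=1) weight 1/60
  (U=2, W=1, Y=0, X=2, Z=0) weight 1/60
  (U=2, W=1, Y=1, X=2, Z=0) weight 1/180
Group by Z:
  weight(Z=0) = 7/180
  weight(Z=1) = 2/15
Total weight = 7/180 + 2/15 = 31/180
P(Z=0 | obs) = 7/180 / 31/180 = 7/31
P(Z=1 | obs) = 2/15 / 31/180 = 24/31

P(Z = 1 | obs) = 24/31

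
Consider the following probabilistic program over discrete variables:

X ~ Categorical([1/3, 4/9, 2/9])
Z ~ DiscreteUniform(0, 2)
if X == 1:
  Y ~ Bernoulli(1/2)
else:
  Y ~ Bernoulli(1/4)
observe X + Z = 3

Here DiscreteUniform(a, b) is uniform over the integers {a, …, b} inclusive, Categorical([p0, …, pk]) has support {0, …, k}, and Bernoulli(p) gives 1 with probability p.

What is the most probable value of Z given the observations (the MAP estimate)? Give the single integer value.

Enumerate traces; 4 have nonzero weight after conditioning:
  (X=1, Z=2, Y=0) weight 2/27
  (X=1, Z=2, Y=1) weight 2/27
  (X=2, Z=1, Y=0) weight 1/18
  (X=2, Z=1, Y=1) weight 1/54
Group by Z:
  weight(Z=1) = 2/27
  weight(Z=2) = 4/27
Total weight = 2/27 + 4/27 = 2/9
P(Z=1 | obs) = 2/27 / 2/9 = 1/3
P(Z=2 | obs) = 4/27 / 2/9 = 2/3
argmax = 2

argmax_v P(Z = v | obs) = 2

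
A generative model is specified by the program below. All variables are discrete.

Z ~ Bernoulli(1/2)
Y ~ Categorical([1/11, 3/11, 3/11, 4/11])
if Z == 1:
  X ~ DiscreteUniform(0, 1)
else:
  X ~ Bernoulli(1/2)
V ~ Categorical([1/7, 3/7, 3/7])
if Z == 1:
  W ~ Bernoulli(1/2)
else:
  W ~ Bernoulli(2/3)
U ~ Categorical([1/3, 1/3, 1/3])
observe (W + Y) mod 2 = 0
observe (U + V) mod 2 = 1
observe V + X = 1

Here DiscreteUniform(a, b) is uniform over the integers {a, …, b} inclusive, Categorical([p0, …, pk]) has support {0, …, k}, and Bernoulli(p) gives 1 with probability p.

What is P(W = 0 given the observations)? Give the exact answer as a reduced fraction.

P(W = 0 | obs) = 20/69

Enumerate traces; 24 have nonzero weight after conditioning:
  (Z=0, Y=0, X=0, V=1, W=0, U=0) weight 1/924
  (Z=0, Y=0, X=0, V=1, W=0, U=2) weight 1/924
  (Z=0, Y=0, X=1, V=0, W=0, U=1) weight 1/2772
  (Z=0, Y=1, X=0, V=1, W=1, U=0) weight 1/154
  (Z=0, Y=1, X=0, V=1, W=1, U=2) weight 1/154
  (Z=0, Y=1, X=1, V=0, W=1, U=1) weight 1/462
  (Z=0, Y=2, X=0, V=1, W=0, U=0) weight 1/308
  (Z=0, Y=2, X=0, V=1, W=0, U=2) weight 1/308
  … 16 more
Group by W:
  weight(W=0) = 5/198
  weight(W=1) = 49/792
Total weight = 5/198 + 49/792 = 23/264
P(W=0 | obs) = 5/198 / 23/264 = 20/69
P(W=1 | obs) = 49/792 / 23/264 = 49/69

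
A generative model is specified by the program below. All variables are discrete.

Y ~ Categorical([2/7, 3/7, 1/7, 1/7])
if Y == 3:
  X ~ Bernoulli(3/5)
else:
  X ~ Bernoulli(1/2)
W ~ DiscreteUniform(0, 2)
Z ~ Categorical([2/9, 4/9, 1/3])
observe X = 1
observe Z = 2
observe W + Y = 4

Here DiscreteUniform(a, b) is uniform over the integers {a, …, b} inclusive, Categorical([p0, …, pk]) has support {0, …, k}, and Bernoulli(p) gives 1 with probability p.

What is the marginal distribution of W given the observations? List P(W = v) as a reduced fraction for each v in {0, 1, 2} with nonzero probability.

Enumerate traces; 2 have nonzero weight after conditioning:
  (Y=2, X=1, W=2, Z=2) weight 1/126
  (Y=3, X=1, W=1, Z=2) weight 1/105
Group by W:
  weight(W=1) = 1/105
  weight(W=2) = 1/126
Total weight = 1/105 + 1/126 = 11/630
P(W=1 | obs) = 1/105 / 11/630 = 6/11
P(W=2 | obs) = 1/126 / 11/630 = 5/11

P(W=1) = 6/11, P(W=2) = 5/11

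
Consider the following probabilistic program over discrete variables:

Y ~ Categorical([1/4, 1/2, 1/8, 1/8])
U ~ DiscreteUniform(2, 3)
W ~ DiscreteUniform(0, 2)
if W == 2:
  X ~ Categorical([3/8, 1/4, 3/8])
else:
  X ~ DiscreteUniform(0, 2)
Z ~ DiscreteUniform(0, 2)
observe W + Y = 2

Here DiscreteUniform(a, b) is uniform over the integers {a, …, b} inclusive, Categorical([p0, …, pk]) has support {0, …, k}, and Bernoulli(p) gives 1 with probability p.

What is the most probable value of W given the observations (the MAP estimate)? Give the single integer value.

Enumerate traces; 54 have nonzero weight after conditioning:
  (Y=0, U=2, W=2, X=0, Z=0) weight 1/192
  (Y=0, U=2, W=2, X=0, Z=1) weight 1/192
  (Y=0, U=2, W=2, X=0, Z=2) weight 1/192
  (Y=0, U=2, W=2, X=1, Z=0) weight 1/288
  (Y=0, U=2, W=2, X=1, Z=1) weight 1/288
  (Y=0, U=2, W=2, X=1, Z=2) weight 1/288
  (Y=0, U=2, W=2, X=2, Z=0) weight 1/192
  (Y=0, U=2, W=2, X=2, Z=1) weight 1/192
  (Y=1, U=2, W=1, X=0, Z=0) weight 1/108
  (Y=2, U=2, W=0, X=0, Z=0) weight 1/432
  … 44 more
Group by W:
  weight(W=0) = 1/24
  weight(W=1) = 1/6
  weight(W=2) = 1/12
Total weight = 1/24 + 1/6 + 1/12 = 7/24
P(W=0 | obs) = 1/24 / 7/24 = 1/7
P(W=1 | obs) = 1/6 / 7/24 = 4/7
P(W=2 | obs) = 1/12 / 7/24 = 2/7
argmax = 1

argmax_v P(W = v | obs) = 1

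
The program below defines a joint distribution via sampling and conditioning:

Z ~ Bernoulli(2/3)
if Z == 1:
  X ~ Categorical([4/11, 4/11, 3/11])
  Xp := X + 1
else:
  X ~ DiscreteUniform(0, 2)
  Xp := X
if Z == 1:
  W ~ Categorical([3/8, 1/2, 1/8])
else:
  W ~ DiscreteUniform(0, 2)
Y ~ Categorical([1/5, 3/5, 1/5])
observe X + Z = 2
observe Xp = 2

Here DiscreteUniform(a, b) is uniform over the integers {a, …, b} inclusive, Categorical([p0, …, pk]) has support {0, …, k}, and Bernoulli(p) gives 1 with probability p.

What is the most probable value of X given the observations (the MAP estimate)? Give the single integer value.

Enumerate traces; 18 have nonzero weight after conditioning:
  (Z=0, X=2, W=0, Y=0) weight 1/135
  (Z=0, X=2, W=0, Y=1) weight 1/45
  (Z=0, X=2, W=0, Y=2) weight 1/135
  (Z=0, X=2, W=1, Y=0) weight 1/135
  (Z=0, X=2, W=1, Y=1) weight 1/45
  (Z=0, X=2, W=1, Y=2) weight 1/135
  (Z=0, X=2, W=2, Y=0) weight 1/135
  (Z=0, X=2, W=2, Y=1) weight 1/45
  (Z=1, X=1, W=0, Y=0) weight 1/55
  … 9 more
Group by X:
  weight(X=1) = 8/33
  weight(X=2) = 1/9
Total weight = 8/33 + 1/9 = 35/99
P(X=1 | obs) = 8/33 / 35/99 = 24/35
P(X=2 | obs) = 1/9 / 35/99 = 11/35
argmax = 1

argmax_v P(X = v | obs) = 1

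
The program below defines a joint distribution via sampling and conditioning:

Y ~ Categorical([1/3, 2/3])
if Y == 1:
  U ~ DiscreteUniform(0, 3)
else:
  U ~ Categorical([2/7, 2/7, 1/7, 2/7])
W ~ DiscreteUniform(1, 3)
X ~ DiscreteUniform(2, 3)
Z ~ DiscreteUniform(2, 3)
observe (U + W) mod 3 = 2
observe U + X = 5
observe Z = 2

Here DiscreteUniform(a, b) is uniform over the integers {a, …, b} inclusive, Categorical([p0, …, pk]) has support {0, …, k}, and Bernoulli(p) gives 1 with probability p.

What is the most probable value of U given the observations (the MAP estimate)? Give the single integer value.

Enumerate traces; 4 have nonzero weight after conditioning:
  (Y=0, U=2, W=3, X=3, Z=2) weight 1/252
  (Y=0, U=3, W=2, X=2, Z=2) weight 1/126
  (Y=1, U=2, W=3, X=3, Z=2) weight 1/72
  (Y=1, U=3, W=2, X=2, Z=2) weight 1/72
Group by U:
  weight(U=2) = 1/56
  weight(U=3) = 11/504
Total weight = 1/56 + 11/504 = 5/126
P(U=2 | obs) = 1/56 / 5/126 = 9/20
P(U=3 | obs) = 11/504 / 5/126 = 11/20
argmax = 3

argmax_v P(U = v | obs) = 3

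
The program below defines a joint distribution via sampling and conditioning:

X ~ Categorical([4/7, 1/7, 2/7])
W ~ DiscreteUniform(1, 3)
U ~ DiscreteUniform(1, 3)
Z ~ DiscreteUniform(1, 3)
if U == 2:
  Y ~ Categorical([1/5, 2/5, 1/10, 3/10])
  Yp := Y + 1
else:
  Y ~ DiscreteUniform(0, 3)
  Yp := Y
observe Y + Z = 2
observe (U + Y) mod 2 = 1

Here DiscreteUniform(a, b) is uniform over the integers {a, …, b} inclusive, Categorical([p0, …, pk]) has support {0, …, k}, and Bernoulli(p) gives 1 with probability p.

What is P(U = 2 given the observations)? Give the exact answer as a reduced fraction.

P(U = 2 | obs) = 4/9

Enumerate traces; 27 have nonzero weight after conditioning:
  (X=0, W=1, U=1, Z=2, Y=0) weight 1/189
  (X=0, W=1, U=2, Z=1, Y=1) weight 8/945
  (X=0, W=1, U=3, Z=2, Y=0) weight 1/189
  (X=0, W=2, U=1, Z=2, Y=0) weight 1/189
  (X=0, W=2, U=2, Z=1, Y=1) weight 8/945
  (X=0, W=2, U=3, Z=2, Y=0) weight 1/189
  (X=0, W=3, U=1, Z=2, Y=0) weight 1/189
  (X=0, W=3, U=2, Z=1, Y=1) weight 8/945
  … 19 more
Group by U:
  weight(U=1) = 1/36
  weight(U=2) = 2/45
  weight(U=3) = 1/36
Total weight = 1/36 + 2/45 + 1/36 = 1/10
P(U=1 | obs) = 1/36 / 1/10 = 5/18
P(U=2 | obs) = 2/45 / 1/10 = 4/9
P(U=3 | obs) = 1/36 / 1/10 = 5/18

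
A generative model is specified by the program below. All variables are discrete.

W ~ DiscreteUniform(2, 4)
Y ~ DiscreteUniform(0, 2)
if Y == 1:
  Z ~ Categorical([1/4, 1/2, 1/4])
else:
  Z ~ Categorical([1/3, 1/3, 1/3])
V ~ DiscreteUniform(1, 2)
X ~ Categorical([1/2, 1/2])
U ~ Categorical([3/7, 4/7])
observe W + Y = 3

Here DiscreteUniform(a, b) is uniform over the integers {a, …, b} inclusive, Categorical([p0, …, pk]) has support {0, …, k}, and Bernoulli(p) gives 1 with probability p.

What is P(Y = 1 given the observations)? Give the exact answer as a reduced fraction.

P(Y = 1 | obs) = 1/2

Enumerate traces; 48 have nonzero weight after conditioning:
  (W=2, Y=1, Z=0, V=1, X=0, U=0) weight 1/336
  (W=2, Y=1, Z=0, V=1, X=0, U=1) weight 1/252
  (W=2, Y=1, Z=0, V=1, X=1, U=0) weight 1/336
  (W=2, Y=1, Z=0, V=1, X=1, U=1) weight 1/252
  (W=2, Y=1, Z=0, V=2, X=0, U=0) weight 1/336
  (W=2, Y=1, Z=0, V=2, X=0, U=1) weight 1/252
  (W=2, Y=1, Z=0, V=2, X=1, U=0) weight 1/336
  (W=2, Y=1, Z=0, V=2, X=1, U=1) weight 1/252
  (W=3, Y=0, Z=0, V=1, X=0, U=0) weight 1/252
  … 39 more
Group by Y:
  weight(Y=0) = 1/9
  weight(Y=1) = 1/9
Total weight = 1/9 + 1/9 = 2/9
P(Y=0 | obs) = 1/9 / 2/9 = 1/2
P(Y=1 | obs) = 1/9 / 2/9 = 1/2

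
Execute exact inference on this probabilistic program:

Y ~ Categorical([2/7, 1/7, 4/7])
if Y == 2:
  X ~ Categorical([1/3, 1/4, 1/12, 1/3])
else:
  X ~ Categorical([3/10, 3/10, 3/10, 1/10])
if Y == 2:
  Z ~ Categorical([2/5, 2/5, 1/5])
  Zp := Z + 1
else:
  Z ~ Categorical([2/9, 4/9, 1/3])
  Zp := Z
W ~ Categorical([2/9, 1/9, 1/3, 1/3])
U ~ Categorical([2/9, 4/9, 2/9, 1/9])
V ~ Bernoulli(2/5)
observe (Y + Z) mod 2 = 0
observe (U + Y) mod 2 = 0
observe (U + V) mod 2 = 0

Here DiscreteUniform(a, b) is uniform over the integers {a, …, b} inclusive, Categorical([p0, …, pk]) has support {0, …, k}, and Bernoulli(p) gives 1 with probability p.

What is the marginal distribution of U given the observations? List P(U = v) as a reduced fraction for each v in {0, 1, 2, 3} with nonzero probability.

P(U=0) = 237/524, P(U=1) = 10/131, P(U=2) = 237/524, P(U=3) = 5/262

Enumerate traces; 160 have nonzero weight after conditioning:
  (Y=0, X=0, Z=0, W=0, U=0, V=0) weight 8/14175
  (Y=0, X=0, Z=0, W=0, U=2, V=0) weight 8/14175
  (Y=0, X=0, Z=0, W=1, U=0, V=0) weight 4/14175
  (Y=0, X=0, Z=0, W=1, U=2, V=0) weight 4/14175
  (Y=0, X=0, Z=0, W=2, U=0, V=0) weight 4/4725
  (Y=0, X=0, Z=0, W=2, U=2, V=0) weight 4/4725
  (Y=0, X=0, Z=0, W=3, U=0, V=0) weight 4/4725
  (Y=0, X=0, Z=0, W=3, U=2, V=0) weight 4/4725
  (Y=1, X=0, Z=1, W=0, U=1, V=1) weight 32/42525
  (Y=1, X=0, Z=1, W=0, U=3, V=1) weight 8/42525
  … 150 more
Group by U:
  weight(U=0) = 316/4725
  weight(U=1) = 32/2835
  weight(U=2) = 316/4725
  weight(U=3) = 8/2835
Total weight = 316/4725 + 32/2835 + 316/4725 + 8/2835 = 2096/14175
P(U=0 | obs) = 316/4725 / 2096/14175 = 237/524
P(U=1 | obs) = 32/2835 / 2096/14175 = 10/131
P(U=2 | obs) = 316/4725 / 2096/14175 = 237/524
P(U=3 | obs) = 8/2835 / 2096/14175 = 5/262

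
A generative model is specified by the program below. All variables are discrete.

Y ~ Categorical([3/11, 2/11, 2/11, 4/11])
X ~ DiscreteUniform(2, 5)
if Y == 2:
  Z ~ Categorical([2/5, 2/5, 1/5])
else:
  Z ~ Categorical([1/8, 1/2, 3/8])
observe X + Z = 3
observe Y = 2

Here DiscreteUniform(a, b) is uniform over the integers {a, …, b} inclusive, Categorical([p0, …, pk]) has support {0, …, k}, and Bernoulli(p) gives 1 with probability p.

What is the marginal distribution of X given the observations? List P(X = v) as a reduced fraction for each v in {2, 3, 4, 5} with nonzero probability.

Enumerate traces; 2 have nonzero weight after conditioning:
  (Y=2, X=2, Z=1) weight 1/55
  (Y=2, X=3, Z=0) weight 1/55
Group by X:
  weight(X=2) = 1/55
  weight(X=3) = 1/55
Total weight = 1/55 + 1/55 = 2/55
P(X=2 | obs) = 1/55 / 2/55 = 1/2
P(X=3 | obs) = 1/55 / 2/55 = 1/2

P(X=2) = 1/2, P(X=3) = 1/2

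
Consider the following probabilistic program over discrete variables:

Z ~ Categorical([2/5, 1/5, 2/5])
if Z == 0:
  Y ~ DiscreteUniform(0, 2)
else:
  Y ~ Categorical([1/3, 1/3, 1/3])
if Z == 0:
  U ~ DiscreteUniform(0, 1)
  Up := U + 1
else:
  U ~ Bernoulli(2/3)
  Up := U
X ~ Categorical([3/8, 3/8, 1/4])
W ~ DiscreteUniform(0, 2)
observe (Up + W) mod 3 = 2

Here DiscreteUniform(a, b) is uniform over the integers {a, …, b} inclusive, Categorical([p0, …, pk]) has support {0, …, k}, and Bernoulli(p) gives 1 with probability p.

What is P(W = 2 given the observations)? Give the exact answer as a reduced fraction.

P(W = 2 | obs) = 1/5

Enumerate traces; 54 have nonzero weight after conditioning:
  (Z=0, Y=0, U=0, X=0, W=1) weight 1/120
  (Z=0, Y=0, U=0, X=1, W=1) weight 1/120
  (Z=0, Y=0, U=0, X=2, W=1) weight 1/180
  (Z=0, Y=0, U=1, X=0, W=0) weight 1/120
  (Z=0, Y=0, U=1, X=1, W=0) weight 1/120
  (Z=0, Y=0, U=1, X=2, W=0) weight 1/180
  (Z=0, Y=1, U=0, X=0, W=1) weight 1/120
  (Z=0, Y=1, U=0, X=1, W=1) weight 1/120
  (Z=1, Y=0, U=0, X=0, W=2) weight 1/360
  … 45 more
Group by W:
  weight(W=0) = 1/15
  weight(W=1) = 1/5
  weight(W=2) = 1/15
Total weight = 1/15 + 1/5 + 1/15 = 1/3
P(W=0 | obs) = 1/15 / 1/3 = 1/5
P(W=1 | obs) = 1/5 / 1/3 = 3/5
P(W=2 | obs) = 1/15 / 1/3 = 1/5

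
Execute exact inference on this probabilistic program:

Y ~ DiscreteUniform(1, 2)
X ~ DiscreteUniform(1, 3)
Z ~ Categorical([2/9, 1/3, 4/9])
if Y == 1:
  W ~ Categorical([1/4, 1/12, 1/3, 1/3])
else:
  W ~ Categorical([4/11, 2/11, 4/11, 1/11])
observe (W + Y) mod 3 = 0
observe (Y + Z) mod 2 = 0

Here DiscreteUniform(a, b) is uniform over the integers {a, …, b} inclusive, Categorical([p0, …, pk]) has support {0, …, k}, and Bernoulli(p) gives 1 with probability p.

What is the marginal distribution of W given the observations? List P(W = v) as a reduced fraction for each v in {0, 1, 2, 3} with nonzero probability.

P(W=1) = 12/23, P(W=2) = 11/23

Enumerate traces; 9 have nonzero weight after conditioning:
  (Y=1, X=1, Z=1, W=2) weight 1/54
  (Y=1, X=2, Z=1, W=2) weight 1/54
  (Y=1, X=3, Z=1, W=2) weight 1/54
  (Y=2, X=1, Z=0, W=1) weight 2/297
  (Y=2, X=1, Z=2, W=1) weight 4/297
  (Y=2, X=2, Z=0, W=1) weight 2/297
  (Y=2, X=2, Z=2, W=1) weight 4/297
  (Y=2, X=3, Z=0, W=1) weight 2/297
  … 1 more
Group by W:
  weight(W=1) = 2/33
  weight(W=2) = 1/18
Total weight = 2/33 + 1/18 = 23/198
P(W=1 | obs) = 2/33 / 23/198 = 12/23
P(W=2 | obs) = 1/18 / 23/198 = 11/23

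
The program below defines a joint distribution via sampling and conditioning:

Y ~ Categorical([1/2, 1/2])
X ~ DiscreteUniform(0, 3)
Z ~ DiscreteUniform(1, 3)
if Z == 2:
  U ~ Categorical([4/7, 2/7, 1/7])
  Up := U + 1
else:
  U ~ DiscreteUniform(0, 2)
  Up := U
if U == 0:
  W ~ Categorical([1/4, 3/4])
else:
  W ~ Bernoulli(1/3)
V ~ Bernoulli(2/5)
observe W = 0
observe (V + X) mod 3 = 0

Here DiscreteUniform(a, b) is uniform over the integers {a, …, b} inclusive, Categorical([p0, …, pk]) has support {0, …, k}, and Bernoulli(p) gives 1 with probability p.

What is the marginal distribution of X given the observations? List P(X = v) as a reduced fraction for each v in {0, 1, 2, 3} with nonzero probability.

P(X=0) = 3/8, P(X=2) = 1/4, P(X=3) = 3/8

Enumerate traces; 54 have nonzero weight after conditioning:
  (Y=0, X=0, Z=1, U=0, W=0, V=0) weight 1/480
  (Y=0, X=0, Z=1, U=1, W=0, V=0) weight 1/180
  (Y=0, X=0, Z=1, U=2, W=0, V=0) weight 1/180
  (Y=0, X=0, Z=2, U=0, W=0, V=0) weight 1/280
  (Y=0, X=0, Z=2, U=1, W=0, V=0) weight 1/210
  (Y=0, X=0, Z=2, U=2, W=0, V=0) weight 1/420
  (Y=0, X=0, Z=3, U=0, W=0, V=0) weight 1/480
  (Y=0, X=0, Z=3, U=1, W=0, V=0) weight 1/180
  (Y=0, X=2, Z=1, U=0, W=0, V=1) weight 1/720
  (Y=0, X=3, Z=1, U=0, W=0, V=0) weight 1/480
  … 44 more
Group by X:
  weight(X=0) = 187/2520
  weight(X=2) = 187/3780
  weight(X=3) = 187/2520
Total weight = 187/2520 + 187/3780 + 187/2520 = 187/945
P(X=0 | obs) = 187/2520 / 187/945 = 3/8
P(X=2 | obs) = 187/3780 / 187/945 = 1/4
P(X=3 | obs) = 187/2520 / 187/945 = 3/8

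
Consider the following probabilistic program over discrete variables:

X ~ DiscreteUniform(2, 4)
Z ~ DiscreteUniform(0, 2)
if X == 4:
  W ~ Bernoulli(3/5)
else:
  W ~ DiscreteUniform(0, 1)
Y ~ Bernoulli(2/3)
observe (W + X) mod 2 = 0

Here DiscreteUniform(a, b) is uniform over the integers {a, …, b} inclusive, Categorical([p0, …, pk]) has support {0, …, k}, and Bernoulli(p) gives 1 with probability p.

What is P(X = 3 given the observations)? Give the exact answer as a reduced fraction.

Enumerate traces; 18 have nonzero weight after conditioning:
  (X=2, Z=0, W=0, Y=0) weight 1/54
  (X=2, Z=0, W=0, Y=1) weight 1/27
  (X=2, Z=1, W=0, Y=0) weight 1/54
  (X=2, Z=1, W=0, Y=1) weight 1/27
  (X=2, Z=2, W=0, Y=0) weight 1/54
  (X=2, Z=2, W=0, Y=1) weight 1/27
  (X=3, Z=0, W=1, Y=0) weight 1/54
  (X=3, Z=0, W=1, Y=1) weight 1/27
  (X=4, Z=0, W=0, Y=0) weight 2/135
  … 9 more
Group by X:
  weight(X=2) = 1/6
  weight(X=3) = 1/6
  weight(X=4) = 2/15
Total weight = 1/6 + 1/6 + 2/15 = 7/15
P(X=2 | obs) = 1/6 / 7/15 = 5/14
P(X=3 | obs) = 1/6 / 7/15 = 5/14
P(X=4 | obs) = 2/15 / 7/15 = 2/7

P(X = 3 | obs) = 5/14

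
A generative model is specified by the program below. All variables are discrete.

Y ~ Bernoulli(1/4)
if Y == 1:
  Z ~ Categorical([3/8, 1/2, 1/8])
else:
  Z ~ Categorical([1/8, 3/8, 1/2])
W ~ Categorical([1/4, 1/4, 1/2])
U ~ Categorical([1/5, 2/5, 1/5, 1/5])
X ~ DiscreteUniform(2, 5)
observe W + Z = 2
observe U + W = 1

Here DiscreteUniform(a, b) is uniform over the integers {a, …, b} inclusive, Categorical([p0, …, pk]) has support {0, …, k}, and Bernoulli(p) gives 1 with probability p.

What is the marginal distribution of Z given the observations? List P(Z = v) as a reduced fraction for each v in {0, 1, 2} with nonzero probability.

Enumerate traces; 16 have nonzero weight after conditioning:
  (Y=0, Z=1, W=1, U=0, X=2) weight 9/2560
  (Y=0, Z=1, W=1, U=0, X=3) weight 9/2560
  (Y=0, Z=1, W=1, U=0, X=4) weight 9/2560
  (Y=0, Z=1, W=1, U=0, X=5) weight 9/2560
  (Y=0, Z=2, W=0, U=1, X=2) weight 3/320
  (Y=0, Z=2, W=0, U=1, X=3) weight 3/320
  (Y=0, Z=2, W=0, U=1, X=4) weight 3/320
  (Y=0, Z=2, W=0, U=1, X=5) weight 3/320
  … 8 more
Group by Z:
  weight(Z=1) = 13/640
  weight(Z=2) = 13/320
Total weight = 13/640 + 13/320 = 39/640
P(Z=1 | obs) = 13/640 / 39/640 = 1/3
P(Z=2 | obs) = 13/320 / 39/640 = 2/3

P(Z=1) = 1/3, P(Z=2) = 2/3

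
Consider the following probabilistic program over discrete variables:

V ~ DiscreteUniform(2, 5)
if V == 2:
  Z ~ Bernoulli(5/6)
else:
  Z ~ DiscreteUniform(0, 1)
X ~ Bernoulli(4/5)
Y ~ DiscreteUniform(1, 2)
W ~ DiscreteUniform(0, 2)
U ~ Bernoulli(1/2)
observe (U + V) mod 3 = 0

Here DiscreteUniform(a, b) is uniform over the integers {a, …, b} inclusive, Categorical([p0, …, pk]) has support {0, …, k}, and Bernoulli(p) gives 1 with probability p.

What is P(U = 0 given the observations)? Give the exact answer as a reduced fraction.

Enumerate traces; 72 have nonzero weight after conditioning:
  (V=2, Z=0, X=0, Y=1, W=0, U=1) weight 1/1440
  (V=2, Z=0, X=0, Y=1, W=1, U=1) weight 1/1440
  (V=2, Z=0, X=0, Y=1, W=2, U=1) weight 1/1440
  (V=2, Z=0, X=0, Y=2, W=0, U=1) weight 1/1440
  (V=2, Z=0, X=0, Y=2, W=1, U=1) weight 1/1440
  (V=2, Z=0, X=0, Y=2, W=2, U=1) weight 1/1440
  (V=2, Z=0, X=1, Y=1, W=0, U=1) weight 1/360
  (V=2, Z=0, X=1, Y=1, W=1, U=1) weight 1/360
  (V=3, Z=0, X=0, Y=1, W=0, U=0) weight 1/480
  … 63 more
Group by U:
  weight(U=0) = 1/8
  weight(U=1) = 1/4
Total weight = 1/8 + 1/4 = 3/8
P(U=0 | obs) = 1/8 / 3/8 = 1/3
P(U=1 | obs) = 1/4 / 3/8 = 2/3

P(U = 0 | obs) = 1/3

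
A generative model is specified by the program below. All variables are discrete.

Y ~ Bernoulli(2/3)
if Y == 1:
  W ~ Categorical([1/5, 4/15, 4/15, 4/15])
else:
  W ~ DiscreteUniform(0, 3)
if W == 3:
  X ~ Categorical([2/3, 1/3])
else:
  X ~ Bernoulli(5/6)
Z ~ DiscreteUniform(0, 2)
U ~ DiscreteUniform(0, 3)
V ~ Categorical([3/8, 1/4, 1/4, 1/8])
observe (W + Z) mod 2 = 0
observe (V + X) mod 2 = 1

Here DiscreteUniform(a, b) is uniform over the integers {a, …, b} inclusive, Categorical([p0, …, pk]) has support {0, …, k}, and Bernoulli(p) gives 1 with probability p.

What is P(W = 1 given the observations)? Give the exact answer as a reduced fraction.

P(W = 1 | obs) = 658/3583

Enumerate traces; 192 have nonzero weight after conditioning:
  (Y=0, W=0, X=0, Z=0, U=0, V=1) weight 1/3456
  (Y=0, W=0, X=0, Z=0, U=0, V=3) weight 1/6912
  (Y=0, W=0, X=0, Z=0, U=1, V=1) weight 1/3456
  (Y=0, W=0, X=0, Z=0, U=1, V=3) weight 1/6912
  (Y=0, W=0, X=0, Z=0, U=2, V=1) weight 1/3456
  (Y=0, W=0, X=0, Z=0, U=2, V=3) weight 1/6912
  (Y=0, W=0, X=0, Z=0, U=3, V=1) weight 1/3456
  (Y=0, W=0, X=0, Z=0, U=3, V=3) weight 1/6912
  (Y=0, W=1, X=0, Z=1, U=0, V=1) weight 1/3456
  (Y=0, W=2, X=0, Z=0, U=0, V=1) weight 1/3456
  … 182 more
Group by W:
  weight(W=0) = 91/1080
  weight(W=1) = 329/6480
  weight(W=2) = 329/3240
  weight(W=3) = 517/12960
Total weight = 91/1080 + 329/6480 + 329/3240 + 517/12960 = 3583/12960
P(W=0 | obs) = 91/1080 / 3583/12960 = 1092/3583
P(W=1 | obs) = 329/6480 / 3583/12960 = 658/3583
P(W=2 | obs) = 329/3240 / 3583/12960 = 1316/3583
P(W=3 | obs) = 517/12960 / 3583/12960 = 517/3583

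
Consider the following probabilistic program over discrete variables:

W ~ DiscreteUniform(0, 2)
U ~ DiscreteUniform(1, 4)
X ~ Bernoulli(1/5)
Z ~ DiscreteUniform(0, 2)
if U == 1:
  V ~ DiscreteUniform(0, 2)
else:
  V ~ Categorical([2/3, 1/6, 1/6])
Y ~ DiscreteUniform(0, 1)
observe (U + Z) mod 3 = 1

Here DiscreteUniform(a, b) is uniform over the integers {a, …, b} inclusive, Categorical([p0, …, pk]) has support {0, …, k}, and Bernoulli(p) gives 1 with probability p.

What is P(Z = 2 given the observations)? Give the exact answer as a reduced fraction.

Enumerate traces; 144 have nonzero weight after conditioning:
  (W=0, U=1, X=0, Z=0, V=0, Y=0) weight 1/270
  (W=0, U=1, X=0, Z=0, V=0, Y=1) weight 1/270
  (W=0, U=1, X=0, Z=0, V=1, Y=0) weight 1/270
  (W=0, U=1, X=0, Z=0, V=1, Y=1) weight 1/270
  (W=0, U=1, X=0, Z=0, V=2, Y=0) weight 1/270
  (W=0, U=1, X=0, Z=0, V=2, Y=1) weight 1/270
  (W=0, U=1, X=1, Z=0, V=0, Y=0) weight 1/1080
  (W=0, U=1, X=1, Z=0, V=0, Y=1) weight 1/1080
  (W=0, U=2, X=0, Z=2, V=0, Y=0) weight 1/135
  (W=0, U=3, X=0, Z=1, V=0, Y=0) weight 1/135
  … 134 more
Group by Z:
  weight(Z=0) = 1/6
  weight(Z=1) = 1/12
  weight(Z=2) = 1/12
Total weight = 1/6 + 1/12 + 1/12 = 1/3
P(Z=0 | obs) = 1/6 / 1/3 = 1/2
P(Z=1 | obs) = 1/12 / 1/3 = 1/4
P(Z=2 | obs) = 1/12 / 1/3 = 1/4

P(Z = 2 | obs) = 1/4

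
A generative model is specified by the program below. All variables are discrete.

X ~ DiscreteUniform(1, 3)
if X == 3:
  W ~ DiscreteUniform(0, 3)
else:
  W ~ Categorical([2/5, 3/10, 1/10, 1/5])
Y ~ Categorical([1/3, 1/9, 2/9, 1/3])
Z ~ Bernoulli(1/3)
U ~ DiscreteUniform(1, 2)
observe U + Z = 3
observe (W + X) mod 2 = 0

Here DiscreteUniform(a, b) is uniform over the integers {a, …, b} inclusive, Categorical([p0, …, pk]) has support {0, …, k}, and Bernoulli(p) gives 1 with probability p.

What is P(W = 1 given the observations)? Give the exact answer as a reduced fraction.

P(W = 1 | obs) = 11/30

Enumerate traces; 24 have nonzero weight after conditioning:
  (X=1, W=1, Y=0, Z=1, U=2) weight 1/180
  (X=1, W=1, Y=1, Z=1, U=2) weight 1/540
  (X=1, W=1, Y=2, Z=1, U=2) weight 1/270
  (X=1, W=1, Y=3, Z=1, U=2) weight 1/180
  (X=1, W=3, Y=0, Z=1, U=2) weight 1/270
  (X=1, W=3, Y=1, Z=1, U=2) weight 1/810
  (X=1, W=3, Y=2, Z=1, U=2) weight 1/405
  (X=1, W=3, Y=3, Z=1, U=2) weight 1/270
  (X=2, W=0, Y=0, Z=1, U=2) weight 1/135
  (X=2, W=2, Y=0, Z=1, U=2) weight 1/540
  … 14 more
Group by W:
  weight(W=0) = 1/45
  weight(W=1) = 11/360
  weight(W=2) = 1/180
  weight(W=3) = 1/40
Total weight = 1/45 + 11/360 + 1/180 + 1/40 = 1/12
P(W=0 | obs) = 1/45 / 1/12 = 4/15
P(W=1 | obs) = 11/360 / 1/12 = 11/30
P(W=2 | obs) = 1/180 / 1/12 = 1/15
P(W=3 | obs) = 1/40 / 1/12 = 3/10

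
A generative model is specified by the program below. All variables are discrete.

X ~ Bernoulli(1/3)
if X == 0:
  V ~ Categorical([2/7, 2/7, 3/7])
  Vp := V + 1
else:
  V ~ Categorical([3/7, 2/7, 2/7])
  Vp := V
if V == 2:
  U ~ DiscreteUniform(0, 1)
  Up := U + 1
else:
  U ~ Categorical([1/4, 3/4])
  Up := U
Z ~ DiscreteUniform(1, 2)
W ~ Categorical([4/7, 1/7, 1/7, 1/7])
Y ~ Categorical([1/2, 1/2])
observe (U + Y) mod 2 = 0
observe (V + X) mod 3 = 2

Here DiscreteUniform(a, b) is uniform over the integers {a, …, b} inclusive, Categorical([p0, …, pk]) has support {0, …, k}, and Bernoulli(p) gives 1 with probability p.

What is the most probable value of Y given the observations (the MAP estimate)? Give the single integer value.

Enumerate traces; 32 have nonzero weight after conditioning:
  (X=0, V=2, U=0, Z=1, W=0, Y=0) weight 1/49
  (X=0, V=2, U=0, Z=1, W=1, Y=0) weight 1/196
  (X=0, V=2, U=0, Z=1, W=2, Y=0) weight 1/196
  (X=0, V=2, U=0, Z=1, W=3, Y=0) weight 1/196
  (X=0, V=2, U=0, Z=2, W=0, Y=0) weight 1/49
  (X=0, V=2, U=0, Z=2, W=1, Y=0) weight 1/196
  (X=0, V=2, U=0, Z=2, W=2, Y=0) weight 1/196
  (X=0, V=2, U=0, Z=2, W=3, Y=0) weight 1/196
  (X=0, V=2, U=1, Z=1, W=0, Y=1) weight 1/49
  … 23 more
Group by Y:
  weight(Y=0) = 1/12
  weight(Y=1) = 3/28
Total weight = 1/12 + 3/28 = 4/21
P(Y=0 | obs) = 1/12 / 4/21 = 7/16
P(Y=1 | obs) = 3/28 / 4/21 = 9/16
argmax = 1

argmax_v P(Y = v | obs) = 1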